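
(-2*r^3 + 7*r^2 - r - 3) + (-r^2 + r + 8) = -2*r^3 + 6*r^2 + 5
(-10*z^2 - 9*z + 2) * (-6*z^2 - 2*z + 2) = 60*z^4 + 74*z^3 - 14*z^2 - 22*z + 4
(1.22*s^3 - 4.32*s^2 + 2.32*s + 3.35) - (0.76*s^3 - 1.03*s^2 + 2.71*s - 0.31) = 0.46*s^3 - 3.29*s^2 - 0.39*s + 3.66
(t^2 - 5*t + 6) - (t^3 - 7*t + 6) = -t^3 + t^2 + 2*t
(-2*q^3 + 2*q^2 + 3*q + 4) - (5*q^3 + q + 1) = -7*q^3 + 2*q^2 + 2*q + 3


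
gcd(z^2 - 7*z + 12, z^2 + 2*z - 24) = z - 4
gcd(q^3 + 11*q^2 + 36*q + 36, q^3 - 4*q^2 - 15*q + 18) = q + 3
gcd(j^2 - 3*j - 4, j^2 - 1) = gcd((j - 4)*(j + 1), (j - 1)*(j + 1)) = j + 1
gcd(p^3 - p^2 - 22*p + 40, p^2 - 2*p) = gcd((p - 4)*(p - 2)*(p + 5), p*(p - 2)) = p - 2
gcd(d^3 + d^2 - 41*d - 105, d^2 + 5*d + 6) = d + 3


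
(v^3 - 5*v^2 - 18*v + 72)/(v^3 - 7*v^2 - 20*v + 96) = (v - 6)/(v - 8)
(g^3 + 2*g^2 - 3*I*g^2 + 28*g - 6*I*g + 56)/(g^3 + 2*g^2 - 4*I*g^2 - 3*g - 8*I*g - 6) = (g^2 - 3*I*g + 28)/(g^2 - 4*I*g - 3)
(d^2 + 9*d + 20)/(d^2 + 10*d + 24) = (d + 5)/(d + 6)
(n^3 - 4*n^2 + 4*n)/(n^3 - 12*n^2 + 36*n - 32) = n/(n - 8)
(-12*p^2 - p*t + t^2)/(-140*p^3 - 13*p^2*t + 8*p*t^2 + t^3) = (3*p + t)/(35*p^2 + 12*p*t + t^2)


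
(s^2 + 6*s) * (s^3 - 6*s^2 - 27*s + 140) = s^5 - 63*s^3 - 22*s^2 + 840*s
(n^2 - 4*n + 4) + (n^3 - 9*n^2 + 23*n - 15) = n^3 - 8*n^2 + 19*n - 11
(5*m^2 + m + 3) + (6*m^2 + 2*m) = 11*m^2 + 3*m + 3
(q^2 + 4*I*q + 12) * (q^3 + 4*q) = q^5 + 4*I*q^4 + 16*q^3 + 16*I*q^2 + 48*q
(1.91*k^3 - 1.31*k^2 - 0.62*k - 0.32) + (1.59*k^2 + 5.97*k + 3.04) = 1.91*k^3 + 0.28*k^2 + 5.35*k + 2.72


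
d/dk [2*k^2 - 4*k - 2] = 4*k - 4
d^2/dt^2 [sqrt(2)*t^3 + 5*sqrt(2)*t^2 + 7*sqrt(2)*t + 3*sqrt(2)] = sqrt(2)*(6*t + 10)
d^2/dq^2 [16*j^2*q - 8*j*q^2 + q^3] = -16*j + 6*q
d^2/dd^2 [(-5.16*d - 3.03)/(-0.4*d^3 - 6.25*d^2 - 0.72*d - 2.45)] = (4.9536*d^5 + 83.2176*d^4 + 521.35284*d^3 + 654.71049*d^2 - 410.0814*d - 107.856726)/(0.064*d^9 + 3.0*d^8 + 47.2206*d^7 + 256.116625*d^6 + 121.74708*d^5 + 301.062975*d^4 + 73.726248*d^3 + 116.357115*d^2 + 12.9654*d + 14.706125)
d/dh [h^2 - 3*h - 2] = 2*h - 3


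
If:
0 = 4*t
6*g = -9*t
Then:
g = 0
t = 0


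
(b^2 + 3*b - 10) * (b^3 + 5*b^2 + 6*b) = b^5 + 8*b^4 + 11*b^3 - 32*b^2 - 60*b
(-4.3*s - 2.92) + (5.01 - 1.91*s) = 2.09 - 6.21*s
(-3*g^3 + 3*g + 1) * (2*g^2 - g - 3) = -6*g^5 + 3*g^4 + 15*g^3 - g^2 - 10*g - 3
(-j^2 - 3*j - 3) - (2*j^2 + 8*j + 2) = -3*j^2 - 11*j - 5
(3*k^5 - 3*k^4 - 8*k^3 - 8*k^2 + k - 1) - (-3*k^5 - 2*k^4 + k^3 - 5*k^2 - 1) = 6*k^5 - k^4 - 9*k^3 - 3*k^2 + k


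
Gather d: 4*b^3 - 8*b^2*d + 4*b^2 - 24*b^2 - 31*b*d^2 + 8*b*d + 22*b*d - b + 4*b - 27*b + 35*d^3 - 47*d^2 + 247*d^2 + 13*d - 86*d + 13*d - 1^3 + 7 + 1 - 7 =4*b^3 - 20*b^2 - 24*b + 35*d^3 + d^2*(200 - 31*b) + d*(-8*b^2 + 30*b - 60)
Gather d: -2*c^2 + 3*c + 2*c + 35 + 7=-2*c^2 + 5*c + 42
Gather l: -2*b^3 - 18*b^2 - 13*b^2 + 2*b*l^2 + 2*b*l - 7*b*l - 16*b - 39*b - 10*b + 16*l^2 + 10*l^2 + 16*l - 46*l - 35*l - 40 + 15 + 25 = -2*b^3 - 31*b^2 - 65*b + l^2*(2*b + 26) + l*(-5*b - 65)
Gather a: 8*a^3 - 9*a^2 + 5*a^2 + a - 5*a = 8*a^3 - 4*a^2 - 4*a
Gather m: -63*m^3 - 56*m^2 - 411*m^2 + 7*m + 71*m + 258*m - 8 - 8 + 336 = -63*m^3 - 467*m^2 + 336*m + 320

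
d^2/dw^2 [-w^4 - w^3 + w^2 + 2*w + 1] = -12*w^2 - 6*w + 2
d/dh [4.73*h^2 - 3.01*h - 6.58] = 9.46*h - 3.01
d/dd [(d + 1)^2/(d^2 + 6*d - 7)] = 4*(d^2 - 4*d - 5)/(d^4 + 12*d^3 + 22*d^2 - 84*d + 49)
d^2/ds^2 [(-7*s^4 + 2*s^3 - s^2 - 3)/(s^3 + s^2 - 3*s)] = 2*(-31*s^6 + 81*s^5 - 216*s^4 - 9*s^3 + 18*s^2 + 27*s - 27)/(s^3*(s^6 + 3*s^5 - 6*s^4 - 17*s^3 + 18*s^2 + 27*s - 27))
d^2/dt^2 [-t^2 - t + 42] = -2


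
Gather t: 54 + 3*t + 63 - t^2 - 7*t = -t^2 - 4*t + 117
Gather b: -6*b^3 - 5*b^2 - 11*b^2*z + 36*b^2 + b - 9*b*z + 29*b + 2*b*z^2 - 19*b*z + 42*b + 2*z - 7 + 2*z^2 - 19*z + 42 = -6*b^3 + b^2*(31 - 11*z) + b*(2*z^2 - 28*z + 72) + 2*z^2 - 17*z + 35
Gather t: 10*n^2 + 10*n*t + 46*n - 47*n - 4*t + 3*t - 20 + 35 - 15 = 10*n^2 - n + t*(10*n - 1)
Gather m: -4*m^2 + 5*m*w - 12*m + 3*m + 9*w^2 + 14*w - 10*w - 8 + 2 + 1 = -4*m^2 + m*(5*w - 9) + 9*w^2 + 4*w - 5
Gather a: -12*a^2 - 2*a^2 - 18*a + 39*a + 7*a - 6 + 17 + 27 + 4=-14*a^2 + 28*a + 42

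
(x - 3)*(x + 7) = x^2 + 4*x - 21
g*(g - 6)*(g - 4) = g^3 - 10*g^2 + 24*g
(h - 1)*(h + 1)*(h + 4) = h^3 + 4*h^2 - h - 4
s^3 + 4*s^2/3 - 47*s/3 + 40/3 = (s - 8/3)*(s - 1)*(s + 5)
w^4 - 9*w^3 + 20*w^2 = w^2*(w - 5)*(w - 4)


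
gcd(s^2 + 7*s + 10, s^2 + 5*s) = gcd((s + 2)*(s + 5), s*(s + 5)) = s + 5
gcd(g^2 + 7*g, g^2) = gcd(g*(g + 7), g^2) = g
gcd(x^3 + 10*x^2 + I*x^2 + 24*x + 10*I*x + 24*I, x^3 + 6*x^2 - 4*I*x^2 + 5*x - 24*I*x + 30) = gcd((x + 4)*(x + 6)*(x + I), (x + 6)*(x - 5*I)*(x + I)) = x^2 + x*(6 + I) + 6*I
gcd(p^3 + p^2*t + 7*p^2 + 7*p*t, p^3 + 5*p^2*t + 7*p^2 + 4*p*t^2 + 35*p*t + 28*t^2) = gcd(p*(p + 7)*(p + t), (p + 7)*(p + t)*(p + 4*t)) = p^2 + p*t + 7*p + 7*t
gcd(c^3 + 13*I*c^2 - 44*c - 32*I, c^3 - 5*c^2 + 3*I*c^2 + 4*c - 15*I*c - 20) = c + 4*I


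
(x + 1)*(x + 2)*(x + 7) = x^3 + 10*x^2 + 23*x + 14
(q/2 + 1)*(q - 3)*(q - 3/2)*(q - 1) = q^4/2 - 7*q^3/4 - q^2 + 27*q/4 - 9/2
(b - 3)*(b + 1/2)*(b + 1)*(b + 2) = b^4 + b^3/2 - 7*b^2 - 19*b/2 - 3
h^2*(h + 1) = h^3 + h^2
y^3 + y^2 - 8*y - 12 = (y - 3)*(y + 2)^2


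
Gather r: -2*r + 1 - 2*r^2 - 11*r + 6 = -2*r^2 - 13*r + 7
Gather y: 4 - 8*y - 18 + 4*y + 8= -4*y - 6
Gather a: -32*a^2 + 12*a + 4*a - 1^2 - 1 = -32*a^2 + 16*a - 2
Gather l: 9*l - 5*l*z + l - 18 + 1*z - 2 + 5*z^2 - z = l*(10 - 5*z) + 5*z^2 - 20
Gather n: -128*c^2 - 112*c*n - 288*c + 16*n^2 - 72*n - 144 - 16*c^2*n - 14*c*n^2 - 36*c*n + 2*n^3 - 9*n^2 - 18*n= -128*c^2 - 288*c + 2*n^3 + n^2*(7 - 14*c) + n*(-16*c^2 - 148*c - 90) - 144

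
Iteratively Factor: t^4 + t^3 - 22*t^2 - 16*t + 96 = (t + 4)*(t^3 - 3*t^2 - 10*t + 24) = (t - 2)*(t + 4)*(t^2 - t - 12) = (t - 2)*(t + 3)*(t + 4)*(t - 4)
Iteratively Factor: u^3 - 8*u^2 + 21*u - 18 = (u - 3)*(u^2 - 5*u + 6) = (u - 3)^2*(u - 2)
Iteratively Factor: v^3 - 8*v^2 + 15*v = (v - 3)*(v^2 - 5*v) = v*(v - 3)*(v - 5)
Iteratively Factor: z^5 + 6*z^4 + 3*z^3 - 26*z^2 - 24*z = (z + 3)*(z^4 + 3*z^3 - 6*z^2 - 8*z) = (z + 1)*(z + 3)*(z^3 + 2*z^2 - 8*z) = (z + 1)*(z + 3)*(z + 4)*(z^2 - 2*z) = z*(z + 1)*(z + 3)*(z + 4)*(z - 2)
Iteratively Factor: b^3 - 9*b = (b - 3)*(b^2 + 3*b) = b*(b - 3)*(b + 3)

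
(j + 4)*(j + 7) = j^2 + 11*j + 28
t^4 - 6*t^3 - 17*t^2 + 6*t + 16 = (t - 8)*(t - 1)*(t + 1)*(t + 2)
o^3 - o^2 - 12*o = o*(o - 4)*(o + 3)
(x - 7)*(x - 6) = x^2 - 13*x + 42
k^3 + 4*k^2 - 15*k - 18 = (k - 3)*(k + 1)*(k + 6)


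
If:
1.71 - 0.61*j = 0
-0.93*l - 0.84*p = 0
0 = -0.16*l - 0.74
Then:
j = 2.80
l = -4.62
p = 5.12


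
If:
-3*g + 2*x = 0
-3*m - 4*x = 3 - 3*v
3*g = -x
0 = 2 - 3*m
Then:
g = 0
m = 2/3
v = 5/3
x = 0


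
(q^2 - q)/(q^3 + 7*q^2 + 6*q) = (q - 1)/(q^2 + 7*q + 6)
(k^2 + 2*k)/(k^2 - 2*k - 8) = k/(k - 4)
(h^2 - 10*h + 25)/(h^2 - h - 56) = (-h^2 + 10*h - 25)/(-h^2 + h + 56)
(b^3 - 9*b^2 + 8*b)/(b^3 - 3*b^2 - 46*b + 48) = b/(b + 6)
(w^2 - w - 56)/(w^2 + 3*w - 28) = (w - 8)/(w - 4)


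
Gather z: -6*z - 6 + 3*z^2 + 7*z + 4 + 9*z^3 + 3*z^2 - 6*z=9*z^3 + 6*z^2 - 5*z - 2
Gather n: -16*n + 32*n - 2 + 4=16*n + 2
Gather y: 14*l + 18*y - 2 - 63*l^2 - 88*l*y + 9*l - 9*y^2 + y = -63*l^2 + 23*l - 9*y^2 + y*(19 - 88*l) - 2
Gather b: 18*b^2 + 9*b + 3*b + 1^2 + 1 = 18*b^2 + 12*b + 2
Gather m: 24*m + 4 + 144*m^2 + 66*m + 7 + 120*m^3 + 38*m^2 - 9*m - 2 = 120*m^3 + 182*m^2 + 81*m + 9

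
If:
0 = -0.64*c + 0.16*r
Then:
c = 0.25*r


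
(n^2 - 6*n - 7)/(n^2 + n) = (n - 7)/n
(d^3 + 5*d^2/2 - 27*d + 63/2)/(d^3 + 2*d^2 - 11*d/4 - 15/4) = 2*(d^2 + 4*d - 21)/(2*d^2 + 7*d + 5)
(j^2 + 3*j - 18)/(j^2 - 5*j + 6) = (j + 6)/(j - 2)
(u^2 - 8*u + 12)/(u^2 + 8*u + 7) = (u^2 - 8*u + 12)/(u^2 + 8*u + 7)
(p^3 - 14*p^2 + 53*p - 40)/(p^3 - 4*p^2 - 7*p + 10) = (p - 8)/(p + 2)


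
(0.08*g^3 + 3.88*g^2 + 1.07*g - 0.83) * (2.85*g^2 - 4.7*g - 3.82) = 0.228*g^5 + 10.682*g^4 - 15.4921*g^3 - 22.2161*g^2 - 0.1864*g + 3.1706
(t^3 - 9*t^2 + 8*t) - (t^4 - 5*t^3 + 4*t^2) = -t^4 + 6*t^3 - 13*t^2 + 8*t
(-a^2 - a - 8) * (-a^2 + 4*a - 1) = a^4 - 3*a^3 + 5*a^2 - 31*a + 8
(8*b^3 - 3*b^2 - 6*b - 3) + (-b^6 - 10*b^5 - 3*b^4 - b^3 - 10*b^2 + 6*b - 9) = -b^6 - 10*b^5 - 3*b^4 + 7*b^3 - 13*b^2 - 12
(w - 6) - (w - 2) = -4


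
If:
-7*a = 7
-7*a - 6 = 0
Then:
No Solution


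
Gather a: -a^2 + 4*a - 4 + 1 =-a^2 + 4*a - 3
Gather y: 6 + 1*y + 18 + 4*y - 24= 5*y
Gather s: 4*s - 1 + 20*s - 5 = 24*s - 6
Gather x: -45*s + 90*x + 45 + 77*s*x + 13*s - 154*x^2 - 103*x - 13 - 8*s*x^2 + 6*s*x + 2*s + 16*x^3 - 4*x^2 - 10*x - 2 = -30*s + 16*x^3 + x^2*(-8*s - 158) + x*(83*s - 23) + 30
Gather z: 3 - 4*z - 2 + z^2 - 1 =z^2 - 4*z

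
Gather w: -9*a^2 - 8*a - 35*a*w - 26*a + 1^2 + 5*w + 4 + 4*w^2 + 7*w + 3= -9*a^2 - 34*a + 4*w^2 + w*(12 - 35*a) + 8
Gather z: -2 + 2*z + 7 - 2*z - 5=0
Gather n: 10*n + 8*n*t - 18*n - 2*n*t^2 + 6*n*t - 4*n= n*(-2*t^2 + 14*t - 12)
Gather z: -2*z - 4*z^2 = -4*z^2 - 2*z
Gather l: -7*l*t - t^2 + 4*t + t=-7*l*t - t^2 + 5*t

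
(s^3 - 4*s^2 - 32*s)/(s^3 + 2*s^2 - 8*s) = (s - 8)/(s - 2)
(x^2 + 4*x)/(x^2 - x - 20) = x/(x - 5)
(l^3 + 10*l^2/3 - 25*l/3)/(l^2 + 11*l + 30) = l*(3*l - 5)/(3*(l + 6))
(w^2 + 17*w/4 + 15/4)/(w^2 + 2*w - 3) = (w + 5/4)/(w - 1)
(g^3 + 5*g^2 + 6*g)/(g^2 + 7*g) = (g^2 + 5*g + 6)/(g + 7)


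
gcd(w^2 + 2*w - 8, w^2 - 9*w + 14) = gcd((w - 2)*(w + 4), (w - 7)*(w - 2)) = w - 2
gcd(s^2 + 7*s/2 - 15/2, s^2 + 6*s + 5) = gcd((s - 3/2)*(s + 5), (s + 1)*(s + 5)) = s + 5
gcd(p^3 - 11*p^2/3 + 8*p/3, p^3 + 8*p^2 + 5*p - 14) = p - 1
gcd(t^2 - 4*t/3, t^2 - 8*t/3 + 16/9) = t - 4/3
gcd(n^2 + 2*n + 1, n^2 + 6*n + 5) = n + 1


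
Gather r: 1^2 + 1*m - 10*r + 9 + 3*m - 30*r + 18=4*m - 40*r + 28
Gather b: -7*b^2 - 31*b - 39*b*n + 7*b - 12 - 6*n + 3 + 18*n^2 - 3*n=-7*b^2 + b*(-39*n - 24) + 18*n^2 - 9*n - 9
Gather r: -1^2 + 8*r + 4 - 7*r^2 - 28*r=-7*r^2 - 20*r + 3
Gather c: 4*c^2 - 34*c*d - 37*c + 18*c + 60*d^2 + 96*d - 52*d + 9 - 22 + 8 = 4*c^2 + c*(-34*d - 19) + 60*d^2 + 44*d - 5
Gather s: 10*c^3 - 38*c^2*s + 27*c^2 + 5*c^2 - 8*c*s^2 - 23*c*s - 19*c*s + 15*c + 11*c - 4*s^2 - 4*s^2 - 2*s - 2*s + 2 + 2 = 10*c^3 + 32*c^2 + 26*c + s^2*(-8*c - 8) + s*(-38*c^2 - 42*c - 4) + 4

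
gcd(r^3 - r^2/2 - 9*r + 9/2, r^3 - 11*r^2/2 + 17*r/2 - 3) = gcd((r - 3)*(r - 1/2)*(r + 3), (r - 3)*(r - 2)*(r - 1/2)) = r^2 - 7*r/2 + 3/2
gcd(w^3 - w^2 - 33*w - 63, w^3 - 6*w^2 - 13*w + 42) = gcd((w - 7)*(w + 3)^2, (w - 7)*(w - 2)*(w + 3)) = w^2 - 4*w - 21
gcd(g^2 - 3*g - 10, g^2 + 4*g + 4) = g + 2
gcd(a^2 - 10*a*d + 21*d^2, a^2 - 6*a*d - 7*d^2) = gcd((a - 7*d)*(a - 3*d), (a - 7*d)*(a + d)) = a - 7*d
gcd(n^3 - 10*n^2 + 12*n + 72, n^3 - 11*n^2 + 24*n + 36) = n^2 - 12*n + 36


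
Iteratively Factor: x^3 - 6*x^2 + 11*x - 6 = (x - 1)*(x^2 - 5*x + 6) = (x - 3)*(x - 1)*(x - 2)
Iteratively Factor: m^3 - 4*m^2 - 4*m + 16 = (m + 2)*(m^2 - 6*m + 8) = (m - 4)*(m + 2)*(m - 2)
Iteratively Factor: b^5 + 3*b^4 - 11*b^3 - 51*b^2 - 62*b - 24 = (b + 1)*(b^4 + 2*b^3 - 13*b^2 - 38*b - 24) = (b + 1)^2*(b^3 + b^2 - 14*b - 24) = (b - 4)*(b + 1)^2*(b^2 + 5*b + 6) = (b - 4)*(b + 1)^2*(b + 2)*(b + 3)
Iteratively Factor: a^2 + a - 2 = (a - 1)*(a + 2)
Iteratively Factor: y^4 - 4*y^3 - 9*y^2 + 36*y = (y - 4)*(y^3 - 9*y) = (y - 4)*(y + 3)*(y^2 - 3*y) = (y - 4)*(y - 3)*(y + 3)*(y)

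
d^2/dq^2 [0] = 0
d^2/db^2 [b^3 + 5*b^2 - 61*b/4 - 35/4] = 6*b + 10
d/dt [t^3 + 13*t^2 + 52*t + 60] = 3*t^2 + 26*t + 52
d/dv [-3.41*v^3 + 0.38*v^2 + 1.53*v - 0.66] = -10.23*v^2 + 0.76*v + 1.53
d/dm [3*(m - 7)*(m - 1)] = 6*m - 24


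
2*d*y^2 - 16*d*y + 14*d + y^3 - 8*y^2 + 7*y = (2*d + y)*(y - 7)*(y - 1)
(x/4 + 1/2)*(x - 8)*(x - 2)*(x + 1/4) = x^4/4 - 31*x^3/16 - 3*x^2/2 + 31*x/4 + 2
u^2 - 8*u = u*(u - 8)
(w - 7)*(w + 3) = w^2 - 4*w - 21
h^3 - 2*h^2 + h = h*(h - 1)^2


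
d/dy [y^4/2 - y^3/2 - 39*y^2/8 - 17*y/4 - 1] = 2*y^3 - 3*y^2/2 - 39*y/4 - 17/4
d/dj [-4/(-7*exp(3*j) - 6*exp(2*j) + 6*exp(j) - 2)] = (-84*exp(2*j) - 48*exp(j) + 24)*exp(j)/(7*exp(3*j) + 6*exp(2*j) - 6*exp(j) + 2)^2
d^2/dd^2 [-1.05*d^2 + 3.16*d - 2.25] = -2.10000000000000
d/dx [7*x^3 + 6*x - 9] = 21*x^2 + 6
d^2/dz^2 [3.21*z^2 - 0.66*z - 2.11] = 6.42000000000000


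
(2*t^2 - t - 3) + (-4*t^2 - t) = -2*t^2 - 2*t - 3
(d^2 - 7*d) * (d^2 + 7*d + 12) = d^4 - 37*d^2 - 84*d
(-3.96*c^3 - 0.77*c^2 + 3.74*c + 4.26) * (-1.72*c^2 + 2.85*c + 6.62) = 6.8112*c^5 - 9.9616*c^4 - 34.8425*c^3 - 1.7656*c^2 + 36.8998*c + 28.2012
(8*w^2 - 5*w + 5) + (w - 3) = 8*w^2 - 4*w + 2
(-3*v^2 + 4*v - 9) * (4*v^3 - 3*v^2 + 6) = -12*v^5 + 25*v^4 - 48*v^3 + 9*v^2 + 24*v - 54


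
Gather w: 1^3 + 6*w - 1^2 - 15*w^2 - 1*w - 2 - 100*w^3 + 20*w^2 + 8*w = -100*w^3 + 5*w^2 + 13*w - 2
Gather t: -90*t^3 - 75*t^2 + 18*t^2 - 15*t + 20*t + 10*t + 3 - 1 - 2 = -90*t^3 - 57*t^2 + 15*t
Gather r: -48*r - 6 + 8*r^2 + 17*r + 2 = 8*r^2 - 31*r - 4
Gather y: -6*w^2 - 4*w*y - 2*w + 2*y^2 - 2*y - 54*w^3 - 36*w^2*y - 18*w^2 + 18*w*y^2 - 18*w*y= -54*w^3 - 24*w^2 - 2*w + y^2*(18*w + 2) + y*(-36*w^2 - 22*w - 2)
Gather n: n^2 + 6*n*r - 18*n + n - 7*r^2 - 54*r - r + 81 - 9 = n^2 + n*(6*r - 17) - 7*r^2 - 55*r + 72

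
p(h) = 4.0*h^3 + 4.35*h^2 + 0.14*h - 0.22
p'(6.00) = 484.34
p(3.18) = 172.84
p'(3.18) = 149.15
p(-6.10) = -747.13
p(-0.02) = -0.22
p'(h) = 12.0*h^2 + 8.7*h + 0.14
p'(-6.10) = 393.59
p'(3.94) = 220.70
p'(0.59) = 9.45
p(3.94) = 312.51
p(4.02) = 330.50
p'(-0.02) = -0.03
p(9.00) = 3269.39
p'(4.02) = 229.04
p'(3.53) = 180.38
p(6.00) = 1021.22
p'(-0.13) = -0.79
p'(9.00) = 1050.44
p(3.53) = 230.43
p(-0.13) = -0.17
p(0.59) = 2.20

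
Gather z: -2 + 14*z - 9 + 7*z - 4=21*z - 15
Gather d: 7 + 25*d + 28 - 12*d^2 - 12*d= -12*d^2 + 13*d + 35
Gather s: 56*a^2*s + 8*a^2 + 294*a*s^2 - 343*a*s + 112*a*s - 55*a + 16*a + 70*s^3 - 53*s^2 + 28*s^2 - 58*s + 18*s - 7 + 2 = 8*a^2 - 39*a + 70*s^3 + s^2*(294*a - 25) + s*(56*a^2 - 231*a - 40) - 5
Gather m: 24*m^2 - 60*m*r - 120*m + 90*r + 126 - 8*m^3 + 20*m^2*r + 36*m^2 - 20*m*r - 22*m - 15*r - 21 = -8*m^3 + m^2*(20*r + 60) + m*(-80*r - 142) + 75*r + 105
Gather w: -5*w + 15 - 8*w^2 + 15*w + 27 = -8*w^2 + 10*w + 42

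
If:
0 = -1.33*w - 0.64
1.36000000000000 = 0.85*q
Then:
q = 1.60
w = -0.48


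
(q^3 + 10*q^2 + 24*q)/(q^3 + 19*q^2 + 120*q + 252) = q*(q + 4)/(q^2 + 13*q + 42)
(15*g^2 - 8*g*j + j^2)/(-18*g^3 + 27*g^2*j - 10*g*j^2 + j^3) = (-5*g + j)/(6*g^2 - 7*g*j + j^2)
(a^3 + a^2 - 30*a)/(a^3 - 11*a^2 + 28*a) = (a^2 + a - 30)/(a^2 - 11*a + 28)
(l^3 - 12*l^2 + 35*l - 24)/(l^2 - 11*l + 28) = (l^3 - 12*l^2 + 35*l - 24)/(l^2 - 11*l + 28)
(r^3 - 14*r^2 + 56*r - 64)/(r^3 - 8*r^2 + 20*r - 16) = (r - 8)/(r - 2)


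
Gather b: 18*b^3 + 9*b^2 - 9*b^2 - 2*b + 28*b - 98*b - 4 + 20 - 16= 18*b^3 - 72*b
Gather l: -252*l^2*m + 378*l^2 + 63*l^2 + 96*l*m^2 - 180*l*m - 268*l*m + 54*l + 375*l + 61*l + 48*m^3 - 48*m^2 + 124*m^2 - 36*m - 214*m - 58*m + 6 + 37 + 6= l^2*(441 - 252*m) + l*(96*m^2 - 448*m + 490) + 48*m^3 + 76*m^2 - 308*m + 49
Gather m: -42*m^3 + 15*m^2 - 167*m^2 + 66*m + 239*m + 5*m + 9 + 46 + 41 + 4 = -42*m^3 - 152*m^2 + 310*m + 100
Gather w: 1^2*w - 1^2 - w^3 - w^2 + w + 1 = -w^3 - w^2 + 2*w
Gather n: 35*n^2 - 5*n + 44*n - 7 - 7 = 35*n^2 + 39*n - 14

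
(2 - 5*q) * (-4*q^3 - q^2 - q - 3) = 20*q^4 - 3*q^3 + 3*q^2 + 13*q - 6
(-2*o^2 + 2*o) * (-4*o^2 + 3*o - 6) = 8*o^4 - 14*o^3 + 18*o^2 - 12*o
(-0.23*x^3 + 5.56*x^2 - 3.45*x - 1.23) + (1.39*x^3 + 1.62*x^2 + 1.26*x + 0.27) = 1.16*x^3 + 7.18*x^2 - 2.19*x - 0.96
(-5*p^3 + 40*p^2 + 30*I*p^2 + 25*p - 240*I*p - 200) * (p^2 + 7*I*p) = -5*p^5 + 40*p^4 - 5*I*p^4 - 185*p^3 + 40*I*p^3 + 1480*p^2 + 175*I*p^2 - 1400*I*p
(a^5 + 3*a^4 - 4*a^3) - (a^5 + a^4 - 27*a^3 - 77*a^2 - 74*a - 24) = 2*a^4 + 23*a^3 + 77*a^2 + 74*a + 24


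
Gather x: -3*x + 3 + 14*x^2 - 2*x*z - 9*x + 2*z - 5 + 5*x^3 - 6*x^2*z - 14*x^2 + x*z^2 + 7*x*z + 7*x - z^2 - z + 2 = 5*x^3 - 6*x^2*z + x*(z^2 + 5*z - 5) - z^2 + z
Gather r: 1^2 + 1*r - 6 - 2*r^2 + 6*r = -2*r^2 + 7*r - 5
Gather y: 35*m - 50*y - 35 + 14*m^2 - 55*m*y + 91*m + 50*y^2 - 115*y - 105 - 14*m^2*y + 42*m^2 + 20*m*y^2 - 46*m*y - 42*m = 56*m^2 + 84*m + y^2*(20*m + 50) + y*(-14*m^2 - 101*m - 165) - 140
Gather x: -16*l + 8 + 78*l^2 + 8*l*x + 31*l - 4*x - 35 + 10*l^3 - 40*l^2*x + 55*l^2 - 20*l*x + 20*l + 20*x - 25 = 10*l^3 + 133*l^2 + 35*l + x*(-40*l^2 - 12*l + 16) - 52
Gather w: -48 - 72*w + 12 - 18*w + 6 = -90*w - 30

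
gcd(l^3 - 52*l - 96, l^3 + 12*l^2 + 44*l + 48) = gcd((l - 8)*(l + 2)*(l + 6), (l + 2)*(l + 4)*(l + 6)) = l^2 + 8*l + 12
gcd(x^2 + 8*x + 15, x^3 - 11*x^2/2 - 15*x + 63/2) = x + 3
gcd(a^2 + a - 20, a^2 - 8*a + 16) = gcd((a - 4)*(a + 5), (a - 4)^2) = a - 4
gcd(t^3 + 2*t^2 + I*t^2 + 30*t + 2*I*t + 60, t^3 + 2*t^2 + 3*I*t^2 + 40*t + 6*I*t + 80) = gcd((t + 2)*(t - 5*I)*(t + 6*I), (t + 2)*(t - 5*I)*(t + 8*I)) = t^2 + t*(2 - 5*I) - 10*I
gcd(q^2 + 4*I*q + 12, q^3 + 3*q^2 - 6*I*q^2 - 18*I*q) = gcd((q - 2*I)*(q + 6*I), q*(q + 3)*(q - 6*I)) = 1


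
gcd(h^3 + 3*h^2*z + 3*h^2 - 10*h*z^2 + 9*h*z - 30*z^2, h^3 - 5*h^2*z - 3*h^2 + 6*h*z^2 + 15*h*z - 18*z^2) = -h + 2*z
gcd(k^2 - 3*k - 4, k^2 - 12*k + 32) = k - 4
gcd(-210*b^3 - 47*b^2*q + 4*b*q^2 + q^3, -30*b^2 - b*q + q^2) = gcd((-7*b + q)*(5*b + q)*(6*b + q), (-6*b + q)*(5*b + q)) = 5*b + q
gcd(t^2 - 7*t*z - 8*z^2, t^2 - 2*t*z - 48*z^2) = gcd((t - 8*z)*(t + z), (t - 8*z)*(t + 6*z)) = -t + 8*z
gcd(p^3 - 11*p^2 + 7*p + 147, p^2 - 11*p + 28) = p - 7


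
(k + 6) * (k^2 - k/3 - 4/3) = k^3 + 17*k^2/3 - 10*k/3 - 8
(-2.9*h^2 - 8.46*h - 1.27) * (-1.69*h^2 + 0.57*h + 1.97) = 4.901*h^4 + 12.6444*h^3 - 8.3889*h^2 - 17.3901*h - 2.5019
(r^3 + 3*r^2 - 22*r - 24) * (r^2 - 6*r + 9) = r^5 - 3*r^4 - 31*r^3 + 135*r^2 - 54*r - 216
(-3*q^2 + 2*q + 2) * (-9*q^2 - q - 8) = 27*q^4 - 15*q^3 + 4*q^2 - 18*q - 16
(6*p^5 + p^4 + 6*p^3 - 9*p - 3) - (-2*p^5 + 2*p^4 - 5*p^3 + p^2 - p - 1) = 8*p^5 - p^4 + 11*p^3 - p^2 - 8*p - 2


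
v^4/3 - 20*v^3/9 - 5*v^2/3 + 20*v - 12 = (v/3 + 1)*(v - 6)*(v - 3)*(v - 2/3)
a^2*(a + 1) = a^3 + a^2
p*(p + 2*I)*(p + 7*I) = p^3 + 9*I*p^2 - 14*p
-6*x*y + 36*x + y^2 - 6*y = (-6*x + y)*(y - 6)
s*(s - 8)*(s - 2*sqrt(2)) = s^3 - 8*s^2 - 2*sqrt(2)*s^2 + 16*sqrt(2)*s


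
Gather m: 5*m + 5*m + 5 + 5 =10*m + 10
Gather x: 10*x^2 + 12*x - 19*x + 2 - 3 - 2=10*x^2 - 7*x - 3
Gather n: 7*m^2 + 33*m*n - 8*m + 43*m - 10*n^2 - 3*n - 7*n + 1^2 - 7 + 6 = 7*m^2 + 35*m - 10*n^2 + n*(33*m - 10)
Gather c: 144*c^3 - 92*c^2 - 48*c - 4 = 144*c^3 - 92*c^2 - 48*c - 4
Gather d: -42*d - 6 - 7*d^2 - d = -7*d^2 - 43*d - 6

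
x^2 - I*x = x*(x - I)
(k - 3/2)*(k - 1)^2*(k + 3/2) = k^4 - 2*k^3 - 5*k^2/4 + 9*k/2 - 9/4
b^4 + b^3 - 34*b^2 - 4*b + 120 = (b - 5)*(b - 2)*(b + 2)*(b + 6)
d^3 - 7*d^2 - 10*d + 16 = (d - 8)*(d - 1)*(d + 2)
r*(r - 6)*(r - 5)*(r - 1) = r^4 - 12*r^3 + 41*r^2 - 30*r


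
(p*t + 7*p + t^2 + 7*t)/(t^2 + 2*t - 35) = (p + t)/(t - 5)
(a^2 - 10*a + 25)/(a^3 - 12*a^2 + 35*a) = (a - 5)/(a*(a - 7))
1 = 1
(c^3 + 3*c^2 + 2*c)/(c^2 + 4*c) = (c^2 + 3*c + 2)/(c + 4)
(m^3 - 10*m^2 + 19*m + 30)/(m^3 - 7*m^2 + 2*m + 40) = (m^2 - 5*m - 6)/(m^2 - 2*m - 8)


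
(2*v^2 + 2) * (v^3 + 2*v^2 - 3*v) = 2*v^5 + 4*v^4 - 4*v^3 + 4*v^2 - 6*v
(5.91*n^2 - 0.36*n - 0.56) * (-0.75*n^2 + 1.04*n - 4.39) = -4.4325*n^4 + 6.4164*n^3 - 25.8993*n^2 + 0.998*n + 2.4584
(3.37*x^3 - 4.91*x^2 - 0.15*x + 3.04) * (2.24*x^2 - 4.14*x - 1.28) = 7.5488*x^5 - 24.9502*x^4 + 15.6778*x^3 + 13.7154*x^2 - 12.3936*x - 3.8912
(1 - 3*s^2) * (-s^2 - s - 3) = 3*s^4 + 3*s^3 + 8*s^2 - s - 3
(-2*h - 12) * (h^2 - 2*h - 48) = -2*h^3 - 8*h^2 + 120*h + 576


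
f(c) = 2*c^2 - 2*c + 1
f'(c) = 4*c - 2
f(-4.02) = 41.36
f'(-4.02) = -18.08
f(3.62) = 19.97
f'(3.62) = 12.48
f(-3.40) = 30.92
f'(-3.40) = -15.60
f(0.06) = 0.89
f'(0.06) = -1.76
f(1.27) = 1.69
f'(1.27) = 3.08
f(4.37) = 30.45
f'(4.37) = 15.48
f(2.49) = 8.42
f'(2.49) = 7.96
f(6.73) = 78.13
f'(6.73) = 24.92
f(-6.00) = 85.00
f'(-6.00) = -26.00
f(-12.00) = 313.00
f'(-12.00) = -50.00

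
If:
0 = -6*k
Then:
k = 0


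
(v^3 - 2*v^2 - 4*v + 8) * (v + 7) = v^4 + 5*v^3 - 18*v^2 - 20*v + 56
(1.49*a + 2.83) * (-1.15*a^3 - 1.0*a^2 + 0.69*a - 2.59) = -1.7135*a^4 - 4.7445*a^3 - 1.8019*a^2 - 1.9064*a - 7.3297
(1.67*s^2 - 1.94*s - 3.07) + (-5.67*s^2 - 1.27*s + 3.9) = -4.0*s^2 - 3.21*s + 0.83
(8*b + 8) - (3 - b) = 9*b + 5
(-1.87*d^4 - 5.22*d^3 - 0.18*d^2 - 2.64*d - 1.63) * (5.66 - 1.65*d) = 3.0855*d^5 - 1.9712*d^4 - 29.2482*d^3 + 3.3372*d^2 - 12.2529*d - 9.2258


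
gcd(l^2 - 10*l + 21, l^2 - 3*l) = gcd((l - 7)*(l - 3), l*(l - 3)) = l - 3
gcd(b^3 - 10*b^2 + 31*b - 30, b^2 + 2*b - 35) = b - 5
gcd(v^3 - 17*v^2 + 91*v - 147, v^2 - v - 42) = v - 7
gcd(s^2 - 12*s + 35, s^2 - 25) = s - 5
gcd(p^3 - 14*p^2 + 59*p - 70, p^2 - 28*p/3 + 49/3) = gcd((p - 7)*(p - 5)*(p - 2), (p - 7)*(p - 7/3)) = p - 7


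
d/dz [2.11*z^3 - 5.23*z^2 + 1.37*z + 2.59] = 6.33*z^2 - 10.46*z + 1.37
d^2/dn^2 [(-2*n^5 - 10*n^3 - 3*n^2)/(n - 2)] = 12*(-2*n^5 + 10*n^4 - 15*n^3 + 10*n^2 - 20*n - 2)/(n^3 - 6*n^2 + 12*n - 8)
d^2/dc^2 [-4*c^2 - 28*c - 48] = -8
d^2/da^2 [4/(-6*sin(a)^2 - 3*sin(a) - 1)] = 12*(48*sin(a)^4 + 18*sin(a)^3 - 77*sin(a)^2 - 37*sin(a) - 2)/(6*sin(a)^2 + 3*sin(a) + 1)^3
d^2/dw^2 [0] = 0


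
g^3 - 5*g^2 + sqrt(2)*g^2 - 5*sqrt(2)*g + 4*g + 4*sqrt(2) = (g - 4)*(g - 1)*(g + sqrt(2))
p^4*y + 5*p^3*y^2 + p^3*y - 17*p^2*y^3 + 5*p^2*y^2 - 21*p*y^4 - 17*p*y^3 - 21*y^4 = (p - 3*y)*(p + y)*(p + 7*y)*(p*y + y)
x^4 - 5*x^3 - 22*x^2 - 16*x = x*(x - 8)*(x + 1)*(x + 2)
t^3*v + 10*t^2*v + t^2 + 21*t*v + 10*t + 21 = (t + 3)*(t + 7)*(t*v + 1)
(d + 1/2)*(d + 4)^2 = d^3 + 17*d^2/2 + 20*d + 8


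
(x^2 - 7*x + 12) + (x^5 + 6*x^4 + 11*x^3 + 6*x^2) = x^5 + 6*x^4 + 11*x^3 + 7*x^2 - 7*x + 12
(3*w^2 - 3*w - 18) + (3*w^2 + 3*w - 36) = 6*w^2 - 54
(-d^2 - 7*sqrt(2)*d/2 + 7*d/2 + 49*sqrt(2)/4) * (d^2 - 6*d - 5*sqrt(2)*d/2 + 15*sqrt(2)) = -d^4 - sqrt(2)*d^3 + 19*d^3/2 - 7*d^2/2 + 19*sqrt(2)*d^2/2 - 665*d/4 - 21*sqrt(2)*d + 735/2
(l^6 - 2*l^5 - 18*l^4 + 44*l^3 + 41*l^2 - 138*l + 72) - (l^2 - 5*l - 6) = l^6 - 2*l^5 - 18*l^4 + 44*l^3 + 40*l^2 - 133*l + 78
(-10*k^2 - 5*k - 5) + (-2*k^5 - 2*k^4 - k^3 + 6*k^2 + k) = -2*k^5 - 2*k^4 - k^3 - 4*k^2 - 4*k - 5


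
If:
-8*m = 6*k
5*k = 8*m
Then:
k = 0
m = 0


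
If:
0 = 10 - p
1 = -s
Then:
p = 10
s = -1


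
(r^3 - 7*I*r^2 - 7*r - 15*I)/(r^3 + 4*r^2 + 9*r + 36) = (r^2 - 4*I*r + 5)/(r^2 + r*(4 + 3*I) + 12*I)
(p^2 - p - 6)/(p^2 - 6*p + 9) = (p + 2)/(p - 3)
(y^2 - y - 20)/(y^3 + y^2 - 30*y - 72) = (y - 5)/(y^2 - 3*y - 18)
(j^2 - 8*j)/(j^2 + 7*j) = (j - 8)/(j + 7)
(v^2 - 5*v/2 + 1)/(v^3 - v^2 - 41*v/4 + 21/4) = 2*(v - 2)/(2*v^2 - v - 21)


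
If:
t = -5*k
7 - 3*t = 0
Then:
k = -7/15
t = 7/3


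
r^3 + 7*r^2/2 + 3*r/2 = r*(r + 1/2)*(r + 3)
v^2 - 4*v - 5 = (v - 5)*(v + 1)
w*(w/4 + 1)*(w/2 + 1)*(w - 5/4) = w^4/8 + 19*w^3/32 + w^2/16 - 5*w/4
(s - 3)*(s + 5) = s^2 + 2*s - 15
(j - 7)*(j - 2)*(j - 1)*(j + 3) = j^4 - 7*j^3 - 7*j^2 + 55*j - 42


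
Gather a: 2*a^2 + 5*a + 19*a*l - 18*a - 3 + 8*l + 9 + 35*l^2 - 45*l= 2*a^2 + a*(19*l - 13) + 35*l^2 - 37*l + 6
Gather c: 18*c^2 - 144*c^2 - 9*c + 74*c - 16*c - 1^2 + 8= -126*c^2 + 49*c + 7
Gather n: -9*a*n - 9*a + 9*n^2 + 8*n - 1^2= -9*a + 9*n^2 + n*(8 - 9*a) - 1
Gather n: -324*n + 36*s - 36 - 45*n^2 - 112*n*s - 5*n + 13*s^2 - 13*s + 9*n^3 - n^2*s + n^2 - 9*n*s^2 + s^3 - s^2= 9*n^3 + n^2*(-s - 44) + n*(-9*s^2 - 112*s - 329) + s^3 + 12*s^2 + 23*s - 36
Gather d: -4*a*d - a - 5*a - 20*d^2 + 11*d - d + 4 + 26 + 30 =-6*a - 20*d^2 + d*(10 - 4*a) + 60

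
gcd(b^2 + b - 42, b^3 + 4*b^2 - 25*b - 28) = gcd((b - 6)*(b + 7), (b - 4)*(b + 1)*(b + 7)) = b + 7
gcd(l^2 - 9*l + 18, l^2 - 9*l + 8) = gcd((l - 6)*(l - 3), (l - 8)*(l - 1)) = 1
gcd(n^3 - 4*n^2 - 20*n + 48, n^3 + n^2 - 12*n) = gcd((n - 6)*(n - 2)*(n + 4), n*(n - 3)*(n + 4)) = n + 4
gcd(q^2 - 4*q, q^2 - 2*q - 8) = q - 4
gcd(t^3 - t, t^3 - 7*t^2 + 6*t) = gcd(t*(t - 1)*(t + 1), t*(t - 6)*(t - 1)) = t^2 - t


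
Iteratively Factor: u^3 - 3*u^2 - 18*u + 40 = (u - 2)*(u^2 - u - 20) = (u - 5)*(u - 2)*(u + 4)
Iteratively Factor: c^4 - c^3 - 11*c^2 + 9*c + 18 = (c - 2)*(c^3 + c^2 - 9*c - 9) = (c - 2)*(c + 1)*(c^2 - 9) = (c - 3)*(c - 2)*(c + 1)*(c + 3)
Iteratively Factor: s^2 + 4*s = (s + 4)*(s)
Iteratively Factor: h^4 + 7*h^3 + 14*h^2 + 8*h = (h + 4)*(h^3 + 3*h^2 + 2*h) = (h + 2)*(h + 4)*(h^2 + h) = h*(h + 2)*(h + 4)*(h + 1)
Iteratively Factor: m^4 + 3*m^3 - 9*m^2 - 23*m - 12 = (m + 1)*(m^3 + 2*m^2 - 11*m - 12) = (m - 3)*(m + 1)*(m^2 + 5*m + 4) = (m - 3)*(m + 1)*(m + 4)*(m + 1)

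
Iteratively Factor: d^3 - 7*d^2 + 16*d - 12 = (d - 2)*(d^2 - 5*d + 6) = (d - 3)*(d - 2)*(d - 2)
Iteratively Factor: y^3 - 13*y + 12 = (y - 3)*(y^2 + 3*y - 4) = (y - 3)*(y - 1)*(y + 4)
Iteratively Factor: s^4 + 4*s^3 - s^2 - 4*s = (s + 1)*(s^3 + 3*s^2 - 4*s) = s*(s + 1)*(s^2 + 3*s - 4) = s*(s - 1)*(s + 1)*(s + 4)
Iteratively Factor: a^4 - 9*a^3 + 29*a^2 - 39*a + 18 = (a - 2)*(a^3 - 7*a^2 + 15*a - 9) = (a - 3)*(a - 2)*(a^2 - 4*a + 3) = (a - 3)^2*(a - 2)*(a - 1)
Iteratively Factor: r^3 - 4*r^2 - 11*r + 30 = (r - 5)*(r^2 + r - 6) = (r - 5)*(r + 3)*(r - 2)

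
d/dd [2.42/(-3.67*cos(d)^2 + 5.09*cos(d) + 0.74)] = (12.3178 - 17.7628*cos(d))*sin(d)/(-3.67*cos(d)^2 + 5.09*cos(d) + 0.74)^2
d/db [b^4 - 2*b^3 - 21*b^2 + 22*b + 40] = 4*b^3 - 6*b^2 - 42*b + 22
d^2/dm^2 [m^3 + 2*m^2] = 6*m + 4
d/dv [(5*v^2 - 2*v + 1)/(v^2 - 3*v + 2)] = (-13*v^2 + 18*v - 1)/(v^4 - 6*v^3 + 13*v^2 - 12*v + 4)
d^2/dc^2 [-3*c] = 0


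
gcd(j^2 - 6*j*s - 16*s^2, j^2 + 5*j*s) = 1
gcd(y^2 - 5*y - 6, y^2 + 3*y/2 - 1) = 1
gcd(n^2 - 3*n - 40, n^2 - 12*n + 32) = n - 8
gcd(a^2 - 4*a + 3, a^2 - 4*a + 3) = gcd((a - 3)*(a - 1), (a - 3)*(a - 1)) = a^2 - 4*a + 3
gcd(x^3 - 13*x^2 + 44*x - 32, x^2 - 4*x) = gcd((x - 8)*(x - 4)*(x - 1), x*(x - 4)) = x - 4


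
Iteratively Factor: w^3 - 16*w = (w + 4)*(w^2 - 4*w) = w*(w + 4)*(w - 4)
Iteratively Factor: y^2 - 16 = (y + 4)*(y - 4)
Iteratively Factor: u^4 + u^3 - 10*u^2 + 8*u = (u)*(u^3 + u^2 - 10*u + 8) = u*(u + 4)*(u^2 - 3*u + 2) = u*(u - 1)*(u + 4)*(u - 2)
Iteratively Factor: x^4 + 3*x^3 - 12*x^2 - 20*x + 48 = (x + 4)*(x^3 - x^2 - 8*x + 12) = (x - 2)*(x + 4)*(x^2 + x - 6) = (x - 2)^2*(x + 4)*(x + 3)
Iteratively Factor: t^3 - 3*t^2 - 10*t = (t)*(t^2 - 3*t - 10) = t*(t + 2)*(t - 5)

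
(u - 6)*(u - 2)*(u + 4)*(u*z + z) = u^4*z - 3*u^3*z - 24*u^2*z + 28*u*z + 48*z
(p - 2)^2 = p^2 - 4*p + 4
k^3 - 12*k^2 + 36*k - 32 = (k - 8)*(k - 2)^2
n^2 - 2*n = n*(n - 2)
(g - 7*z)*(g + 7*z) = g^2 - 49*z^2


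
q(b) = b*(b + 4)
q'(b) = 2*b + 4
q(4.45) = 37.60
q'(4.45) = 12.90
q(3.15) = 22.52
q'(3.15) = 10.30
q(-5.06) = 5.36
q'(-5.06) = -6.12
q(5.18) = 47.55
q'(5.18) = 14.36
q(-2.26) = -3.93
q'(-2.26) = -0.52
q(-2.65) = -3.58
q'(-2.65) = -1.30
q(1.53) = 8.46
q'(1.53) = 7.06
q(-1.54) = -3.79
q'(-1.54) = 0.92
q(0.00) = 0.00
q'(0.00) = 4.00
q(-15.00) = 165.00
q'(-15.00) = -26.00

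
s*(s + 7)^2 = s^3 + 14*s^2 + 49*s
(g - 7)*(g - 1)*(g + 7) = g^3 - g^2 - 49*g + 49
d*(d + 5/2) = d^2 + 5*d/2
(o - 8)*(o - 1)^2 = o^3 - 10*o^2 + 17*o - 8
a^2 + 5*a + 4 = (a + 1)*(a + 4)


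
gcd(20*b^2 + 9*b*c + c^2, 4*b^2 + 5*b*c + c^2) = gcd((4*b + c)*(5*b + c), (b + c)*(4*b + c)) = 4*b + c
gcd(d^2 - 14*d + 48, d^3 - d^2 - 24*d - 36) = d - 6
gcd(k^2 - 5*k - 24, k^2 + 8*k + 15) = k + 3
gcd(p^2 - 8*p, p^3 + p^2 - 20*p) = p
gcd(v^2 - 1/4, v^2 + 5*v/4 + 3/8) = v + 1/2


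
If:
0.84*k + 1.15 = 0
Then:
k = -1.37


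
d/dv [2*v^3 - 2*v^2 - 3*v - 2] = 6*v^2 - 4*v - 3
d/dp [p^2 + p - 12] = 2*p + 1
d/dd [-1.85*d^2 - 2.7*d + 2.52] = -3.7*d - 2.7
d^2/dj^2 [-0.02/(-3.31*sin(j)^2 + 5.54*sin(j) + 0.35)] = (0.876488*sin(j)^4 - 1.100244*sin(j)^3 - 0.60822*sin(j)^2 + 2.161708*sin(j) - 1.274004)/(-3.31*sin(j)^2 + 5.54*sin(j) + 0.35)^3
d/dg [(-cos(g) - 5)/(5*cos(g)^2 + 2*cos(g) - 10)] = 5*(sin(g)^2 - 10*cos(g) - 5)*sin(g)/(5*cos(g)^2 + 2*cos(g) - 10)^2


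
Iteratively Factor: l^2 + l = (l)*(l + 1)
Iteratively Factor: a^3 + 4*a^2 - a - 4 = (a - 1)*(a^2 + 5*a + 4) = (a - 1)*(a + 1)*(a + 4)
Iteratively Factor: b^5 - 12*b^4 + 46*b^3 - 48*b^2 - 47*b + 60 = (b - 4)*(b^4 - 8*b^3 + 14*b^2 + 8*b - 15) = (b - 4)*(b + 1)*(b^3 - 9*b^2 + 23*b - 15) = (b - 4)*(b - 3)*(b + 1)*(b^2 - 6*b + 5) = (b - 5)*(b - 4)*(b - 3)*(b + 1)*(b - 1)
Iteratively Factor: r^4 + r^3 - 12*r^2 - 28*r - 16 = (r + 2)*(r^3 - r^2 - 10*r - 8) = (r + 1)*(r + 2)*(r^2 - 2*r - 8) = (r + 1)*(r + 2)^2*(r - 4)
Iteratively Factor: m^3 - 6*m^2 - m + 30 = (m - 5)*(m^2 - m - 6) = (m - 5)*(m + 2)*(m - 3)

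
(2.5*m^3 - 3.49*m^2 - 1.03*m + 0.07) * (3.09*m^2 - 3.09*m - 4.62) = 7.725*m^5 - 18.5091*m^4 - 3.9486*m^3 + 19.5228*m^2 + 4.5423*m - 0.3234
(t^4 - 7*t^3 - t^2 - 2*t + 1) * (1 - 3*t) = -3*t^5 + 22*t^4 - 4*t^3 + 5*t^2 - 5*t + 1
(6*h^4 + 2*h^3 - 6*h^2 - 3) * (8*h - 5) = 48*h^5 - 14*h^4 - 58*h^3 + 30*h^2 - 24*h + 15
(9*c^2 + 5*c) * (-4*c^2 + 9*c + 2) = -36*c^4 + 61*c^3 + 63*c^2 + 10*c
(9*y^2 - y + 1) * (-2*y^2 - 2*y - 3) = -18*y^4 - 16*y^3 - 27*y^2 + y - 3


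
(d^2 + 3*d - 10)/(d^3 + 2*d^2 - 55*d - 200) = (d - 2)/(d^2 - 3*d - 40)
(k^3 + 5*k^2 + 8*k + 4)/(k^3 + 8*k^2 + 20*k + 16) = (k + 1)/(k + 4)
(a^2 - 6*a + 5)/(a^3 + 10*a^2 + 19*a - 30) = (a - 5)/(a^2 + 11*a + 30)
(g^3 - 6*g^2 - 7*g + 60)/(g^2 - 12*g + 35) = (g^2 - g - 12)/(g - 7)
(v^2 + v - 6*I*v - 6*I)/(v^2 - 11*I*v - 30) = (v + 1)/(v - 5*I)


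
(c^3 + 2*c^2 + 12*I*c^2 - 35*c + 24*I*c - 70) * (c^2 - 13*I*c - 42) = c^5 + 2*c^4 - I*c^4 + 79*c^3 - 2*I*c^3 + 158*c^2 - 49*I*c^2 + 1470*c - 98*I*c + 2940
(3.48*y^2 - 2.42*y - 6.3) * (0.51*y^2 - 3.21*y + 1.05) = 1.7748*y^4 - 12.405*y^3 + 8.2092*y^2 + 17.682*y - 6.615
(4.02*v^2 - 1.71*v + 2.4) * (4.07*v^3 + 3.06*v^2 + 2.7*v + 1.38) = 16.3614*v^5 + 5.3415*v^4 + 15.3894*v^3 + 8.2746*v^2 + 4.1202*v + 3.312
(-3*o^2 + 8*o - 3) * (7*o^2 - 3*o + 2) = -21*o^4 + 65*o^3 - 51*o^2 + 25*o - 6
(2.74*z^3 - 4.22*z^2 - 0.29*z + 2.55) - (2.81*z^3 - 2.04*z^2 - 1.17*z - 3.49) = -0.0699999999999998*z^3 - 2.18*z^2 + 0.88*z + 6.04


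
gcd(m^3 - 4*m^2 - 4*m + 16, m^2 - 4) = m^2 - 4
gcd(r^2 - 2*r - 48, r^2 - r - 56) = r - 8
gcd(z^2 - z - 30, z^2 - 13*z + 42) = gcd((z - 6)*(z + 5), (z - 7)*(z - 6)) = z - 6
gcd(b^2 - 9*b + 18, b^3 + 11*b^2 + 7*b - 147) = b - 3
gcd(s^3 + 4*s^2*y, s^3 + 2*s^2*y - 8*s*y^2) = s^2 + 4*s*y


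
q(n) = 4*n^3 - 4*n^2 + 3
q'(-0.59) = 8.90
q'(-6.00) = 480.00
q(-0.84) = -2.19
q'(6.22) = 414.50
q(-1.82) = -34.36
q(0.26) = 2.80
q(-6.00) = -1005.00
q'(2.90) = 77.72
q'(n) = 12*n^2 - 8*n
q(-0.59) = 0.79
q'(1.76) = 23.09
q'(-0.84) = 15.19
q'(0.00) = 0.00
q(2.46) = 38.34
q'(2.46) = 52.94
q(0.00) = 3.00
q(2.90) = 66.92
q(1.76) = 12.42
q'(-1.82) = 54.31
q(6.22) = 810.81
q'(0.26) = -1.27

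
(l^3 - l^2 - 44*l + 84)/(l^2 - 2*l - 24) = (l^2 + 5*l - 14)/(l + 4)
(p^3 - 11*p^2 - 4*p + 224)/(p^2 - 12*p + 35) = (p^2 - 4*p - 32)/(p - 5)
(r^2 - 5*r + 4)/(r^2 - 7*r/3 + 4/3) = 3*(r - 4)/(3*r - 4)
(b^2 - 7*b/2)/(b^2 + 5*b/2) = (2*b - 7)/(2*b + 5)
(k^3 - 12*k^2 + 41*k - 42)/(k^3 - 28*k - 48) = (-k^3 + 12*k^2 - 41*k + 42)/(-k^3 + 28*k + 48)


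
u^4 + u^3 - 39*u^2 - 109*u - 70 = (u - 7)*(u + 1)*(u + 2)*(u + 5)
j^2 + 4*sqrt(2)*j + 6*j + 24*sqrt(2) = (j + 6)*(j + 4*sqrt(2))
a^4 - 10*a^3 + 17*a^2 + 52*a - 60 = (a - 6)*(a - 5)*(a - 1)*(a + 2)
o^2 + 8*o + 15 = (o + 3)*(o + 5)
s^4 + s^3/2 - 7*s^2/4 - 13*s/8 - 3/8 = (s - 3/2)*(s + 1/2)^2*(s + 1)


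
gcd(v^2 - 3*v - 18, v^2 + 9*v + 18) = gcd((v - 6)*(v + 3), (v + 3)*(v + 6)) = v + 3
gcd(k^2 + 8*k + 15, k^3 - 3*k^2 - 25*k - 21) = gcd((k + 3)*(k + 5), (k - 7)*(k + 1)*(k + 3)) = k + 3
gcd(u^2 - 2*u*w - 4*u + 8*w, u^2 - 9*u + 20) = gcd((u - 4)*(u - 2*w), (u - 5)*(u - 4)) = u - 4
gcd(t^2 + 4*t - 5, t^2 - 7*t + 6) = t - 1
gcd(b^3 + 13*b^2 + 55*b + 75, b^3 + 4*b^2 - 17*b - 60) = b^2 + 8*b + 15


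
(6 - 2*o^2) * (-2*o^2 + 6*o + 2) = 4*o^4 - 12*o^3 - 16*o^2 + 36*o + 12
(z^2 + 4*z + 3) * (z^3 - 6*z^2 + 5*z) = z^5 - 2*z^4 - 16*z^3 + 2*z^2 + 15*z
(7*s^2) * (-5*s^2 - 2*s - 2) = -35*s^4 - 14*s^3 - 14*s^2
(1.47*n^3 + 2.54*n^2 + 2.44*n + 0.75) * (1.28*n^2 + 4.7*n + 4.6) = 1.8816*n^5 + 10.1602*n^4 + 21.8232*n^3 + 24.112*n^2 + 14.749*n + 3.45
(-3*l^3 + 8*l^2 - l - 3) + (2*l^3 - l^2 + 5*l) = -l^3 + 7*l^2 + 4*l - 3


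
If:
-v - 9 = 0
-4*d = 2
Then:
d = -1/2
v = -9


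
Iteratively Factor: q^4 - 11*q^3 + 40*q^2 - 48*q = (q - 3)*(q^3 - 8*q^2 + 16*q) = (q - 4)*(q - 3)*(q^2 - 4*q) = q*(q - 4)*(q - 3)*(q - 4)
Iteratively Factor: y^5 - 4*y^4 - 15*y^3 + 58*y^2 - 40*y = (y - 2)*(y^4 - 2*y^3 - 19*y^2 + 20*y) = y*(y - 2)*(y^3 - 2*y^2 - 19*y + 20) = y*(y - 5)*(y - 2)*(y^2 + 3*y - 4) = y*(y - 5)*(y - 2)*(y + 4)*(y - 1)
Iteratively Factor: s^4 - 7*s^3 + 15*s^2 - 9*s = (s)*(s^3 - 7*s^2 + 15*s - 9) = s*(s - 3)*(s^2 - 4*s + 3) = s*(s - 3)*(s - 1)*(s - 3)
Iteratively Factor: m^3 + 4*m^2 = (m)*(m^2 + 4*m) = m*(m + 4)*(m)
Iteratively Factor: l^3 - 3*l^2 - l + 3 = (l + 1)*(l^2 - 4*l + 3) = (l - 3)*(l + 1)*(l - 1)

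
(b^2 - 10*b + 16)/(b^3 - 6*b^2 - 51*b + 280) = (b - 2)/(b^2 + 2*b - 35)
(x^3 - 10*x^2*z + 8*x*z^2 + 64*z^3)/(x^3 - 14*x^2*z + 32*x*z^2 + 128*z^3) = (x - 4*z)/(x - 8*z)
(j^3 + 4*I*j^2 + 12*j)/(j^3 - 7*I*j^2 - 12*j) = (j^2 + 4*I*j + 12)/(j^2 - 7*I*j - 12)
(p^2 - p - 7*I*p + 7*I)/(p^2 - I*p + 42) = (p - 1)/(p + 6*I)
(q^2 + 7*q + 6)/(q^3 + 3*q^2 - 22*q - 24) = 1/(q - 4)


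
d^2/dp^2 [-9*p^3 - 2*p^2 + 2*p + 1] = -54*p - 4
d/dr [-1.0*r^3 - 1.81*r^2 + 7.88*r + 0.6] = -3.0*r^2 - 3.62*r + 7.88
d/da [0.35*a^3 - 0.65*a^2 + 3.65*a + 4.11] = 1.05*a^2 - 1.3*a + 3.65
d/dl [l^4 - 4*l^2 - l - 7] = 4*l^3 - 8*l - 1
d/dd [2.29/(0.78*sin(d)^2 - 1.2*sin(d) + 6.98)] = (2.748 - 3.5724*sin(d))*cos(d)/(0.78*sin(d)^2 - 1.2*sin(d) + 6.98)^2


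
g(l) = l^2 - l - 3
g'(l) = 2*l - 1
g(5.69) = 23.69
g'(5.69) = 10.38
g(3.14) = 3.72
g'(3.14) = 5.28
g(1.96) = -1.12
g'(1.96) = 2.92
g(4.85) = 15.67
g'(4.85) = 8.70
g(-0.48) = -2.29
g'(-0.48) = -1.96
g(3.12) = 3.61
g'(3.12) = 5.24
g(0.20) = -3.16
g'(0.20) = -0.60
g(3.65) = 6.67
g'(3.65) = 6.30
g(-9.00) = 87.00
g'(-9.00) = -19.00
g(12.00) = 129.00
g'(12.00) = 23.00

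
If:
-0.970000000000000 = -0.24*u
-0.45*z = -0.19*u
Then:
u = 4.04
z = 1.71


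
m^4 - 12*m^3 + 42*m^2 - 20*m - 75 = (m - 5)^2*(m - 3)*(m + 1)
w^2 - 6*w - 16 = (w - 8)*(w + 2)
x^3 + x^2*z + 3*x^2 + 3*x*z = x*(x + 3)*(x + z)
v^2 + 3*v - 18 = (v - 3)*(v + 6)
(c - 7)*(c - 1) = c^2 - 8*c + 7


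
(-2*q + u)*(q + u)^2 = -2*q^3 - 3*q^2*u + u^3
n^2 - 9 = (n - 3)*(n + 3)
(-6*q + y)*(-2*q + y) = 12*q^2 - 8*q*y + y^2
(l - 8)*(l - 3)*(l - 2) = l^3 - 13*l^2 + 46*l - 48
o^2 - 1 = (o - 1)*(o + 1)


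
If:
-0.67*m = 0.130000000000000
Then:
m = -0.19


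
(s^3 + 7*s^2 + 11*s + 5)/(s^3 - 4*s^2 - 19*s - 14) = (s^2 + 6*s + 5)/(s^2 - 5*s - 14)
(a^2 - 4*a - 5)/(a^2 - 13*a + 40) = (a + 1)/(a - 8)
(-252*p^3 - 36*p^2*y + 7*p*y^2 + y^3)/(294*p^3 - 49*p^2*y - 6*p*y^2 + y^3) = (6*p + y)/(-7*p + y)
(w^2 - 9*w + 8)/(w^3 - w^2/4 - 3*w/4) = 4*(w - 8)/(w*(4*w + 3))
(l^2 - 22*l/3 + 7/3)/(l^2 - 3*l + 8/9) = 3*(l - 7)/(3*l - 8)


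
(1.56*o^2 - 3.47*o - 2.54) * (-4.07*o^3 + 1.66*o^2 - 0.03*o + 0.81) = -6.3492*o^5 + 16.7125*o^4 + 4.5308*o^3 - 2.8487*o^2 - 2.7345*o - 2.0574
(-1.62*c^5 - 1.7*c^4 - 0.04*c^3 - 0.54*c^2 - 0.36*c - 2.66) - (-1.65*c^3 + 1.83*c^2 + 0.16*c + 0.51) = -1.62*c^5 - 1.7*c^4 + 1.61*c^3 - 2.37*c^2 - 0.52*c - 3.17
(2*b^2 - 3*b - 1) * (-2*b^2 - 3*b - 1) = -4*b^4 + 9*b^2 + 6*b + 1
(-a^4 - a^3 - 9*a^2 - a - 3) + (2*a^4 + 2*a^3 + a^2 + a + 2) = a^4 + a^3 - 8*a^2 - 1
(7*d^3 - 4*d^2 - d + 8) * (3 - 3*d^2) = -21*d^5 + 12*d^4 + 24*d^3 - 36*d^2 - 3*d + 24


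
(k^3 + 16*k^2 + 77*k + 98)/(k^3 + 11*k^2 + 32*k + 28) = (k + 7)/(k + 2)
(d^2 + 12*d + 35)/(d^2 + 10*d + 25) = (d + 7)/(d + 5)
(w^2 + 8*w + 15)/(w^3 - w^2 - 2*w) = (w^2 + 8*w + 15)/(w*(w^2 - w - 2))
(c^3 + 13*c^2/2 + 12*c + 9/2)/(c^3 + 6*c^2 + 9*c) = (c + 1/2)/c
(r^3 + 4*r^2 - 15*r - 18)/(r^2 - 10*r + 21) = (r^2 + 7*r + 6)/(r - 7)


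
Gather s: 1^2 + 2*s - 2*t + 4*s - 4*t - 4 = 6*s - 6*t - 3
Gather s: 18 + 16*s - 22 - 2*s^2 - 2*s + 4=-2*s^2 + 14*s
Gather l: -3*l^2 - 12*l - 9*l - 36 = -3*l^2 - 21*l - 36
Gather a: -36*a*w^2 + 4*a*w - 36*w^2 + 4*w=a*(-36*w^2 + 4*w) - 36*w^2 + 4*w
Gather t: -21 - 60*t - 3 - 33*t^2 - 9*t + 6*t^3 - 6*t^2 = 6*t^3 - 39*t^2 - 69*t - 24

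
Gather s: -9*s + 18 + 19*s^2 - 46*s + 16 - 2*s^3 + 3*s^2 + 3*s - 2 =-2*s^3 + 22*s^2 - 52*s + 32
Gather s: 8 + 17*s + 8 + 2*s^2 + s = 2*s^2 + 18*s + 16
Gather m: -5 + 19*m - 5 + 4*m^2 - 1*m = 4*m^2 + 18*m - 10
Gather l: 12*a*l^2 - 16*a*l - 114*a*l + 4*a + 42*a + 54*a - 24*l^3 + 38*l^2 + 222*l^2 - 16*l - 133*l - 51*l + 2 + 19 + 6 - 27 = 100*a - 24*l^3 + l^2*(12*a + 260) + l*(-130*a - 200)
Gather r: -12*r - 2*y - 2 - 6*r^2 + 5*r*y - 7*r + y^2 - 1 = -6*r^2 + r*(5*y - 19) + y^2 - 2*y - 3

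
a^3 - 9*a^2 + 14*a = a*(a - 7)*(a - 2)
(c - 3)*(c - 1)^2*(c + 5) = c^4 - 18*c^2 + 32*c - 15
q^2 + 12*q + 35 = (q + 5)*(q + 7)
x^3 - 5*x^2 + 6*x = x*(x - 3)*(x - 2)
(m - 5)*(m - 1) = m^2 - 6*m + 5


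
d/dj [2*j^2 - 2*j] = 4*j - 2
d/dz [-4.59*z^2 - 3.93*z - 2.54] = -9.18*z - 3.93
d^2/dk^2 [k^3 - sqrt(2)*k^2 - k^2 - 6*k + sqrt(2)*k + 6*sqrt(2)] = 6*k - 2*sqrt(2) - 2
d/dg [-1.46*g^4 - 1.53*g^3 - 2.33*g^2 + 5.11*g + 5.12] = -5.84*g^3 - 4.59*g^2 - 4.66*g + 5.11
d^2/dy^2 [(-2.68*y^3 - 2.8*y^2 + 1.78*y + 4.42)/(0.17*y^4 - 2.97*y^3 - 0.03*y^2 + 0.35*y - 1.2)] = (-0.154904*y^9 - 0.485520000000008*y^8 + 9.01761600000015*y^7 - 58.540376*y^6 - 0.634236000000101*y^5 + 551.216748*y^4 + 157.505696*y^3 - 85.492152*y^2 - 118.33542*y - 5.80414)/(0.004913*y^12 - 0.257499*y^11 + 4.496058*y^10 - 26.076846*y^9 - 1.957752*y^8 + 12.878496*y^7 - 31.468962*y^6 - 2.16045*y^5 + 8.204535*y^4 - 12.711925*y^3 - 0.5706*y^2 + 1.512*y - 1.728)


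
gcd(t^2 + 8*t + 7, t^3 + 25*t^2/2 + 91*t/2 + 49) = t + 7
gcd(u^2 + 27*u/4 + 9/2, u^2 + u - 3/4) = 1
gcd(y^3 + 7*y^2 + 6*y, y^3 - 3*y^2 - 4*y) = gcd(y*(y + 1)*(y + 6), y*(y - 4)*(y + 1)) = y^2 + y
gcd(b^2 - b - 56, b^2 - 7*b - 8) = b - 8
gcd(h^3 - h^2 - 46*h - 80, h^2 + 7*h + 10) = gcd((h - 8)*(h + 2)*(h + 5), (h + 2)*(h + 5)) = h^2 + 7*h + 10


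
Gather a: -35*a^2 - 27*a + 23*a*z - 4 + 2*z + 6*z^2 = -35*a^2 + a*(23*z - 27) + 6*z^2 + 2*z - 4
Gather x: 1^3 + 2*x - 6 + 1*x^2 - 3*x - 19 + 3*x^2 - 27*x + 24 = 4*x^2 - 28*x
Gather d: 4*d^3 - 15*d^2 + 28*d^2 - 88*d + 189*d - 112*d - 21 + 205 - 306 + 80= 4*d^3 + 13*d^2 - 11*d - 42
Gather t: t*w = t*w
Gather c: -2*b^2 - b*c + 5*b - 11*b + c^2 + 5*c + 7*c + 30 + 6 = -2*b^2 - 6*b + c^2 + c*(12 - b) + 36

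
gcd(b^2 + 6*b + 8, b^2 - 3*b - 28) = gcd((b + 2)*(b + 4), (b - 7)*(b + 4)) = b + 4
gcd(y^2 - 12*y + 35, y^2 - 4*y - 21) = y - 7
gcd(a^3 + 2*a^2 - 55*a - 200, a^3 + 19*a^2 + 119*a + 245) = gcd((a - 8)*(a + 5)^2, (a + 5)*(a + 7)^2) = a + 5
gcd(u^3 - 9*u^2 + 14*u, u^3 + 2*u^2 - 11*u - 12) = 1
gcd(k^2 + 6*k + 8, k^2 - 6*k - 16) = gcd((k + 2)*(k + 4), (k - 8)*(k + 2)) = k + 2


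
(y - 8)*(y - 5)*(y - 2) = y^3 - 15*y^2 + 66*y - 80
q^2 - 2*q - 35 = (q - 7)*(q + 5)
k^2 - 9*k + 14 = (k - 7)*(k - 2)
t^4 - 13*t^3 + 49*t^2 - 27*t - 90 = (t - 6)*(t - 5)*(t - 3)*(t + 1)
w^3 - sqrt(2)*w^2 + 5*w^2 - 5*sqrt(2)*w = w*(w + 5)*(w - sqrt(2))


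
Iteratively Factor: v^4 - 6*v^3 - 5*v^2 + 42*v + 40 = (v - 4)*(v^3 - 2*v^2 - 13*v - 10) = (v - 5)*(v - 4)*(v^2 + 3*v + 2) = (v - 5)*(v - 4)*(v + 2)*(v + 1)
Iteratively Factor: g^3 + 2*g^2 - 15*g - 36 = (g + 3)*(g^2 - g - 12) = (g - 4)*(g + 3)*(g + 3)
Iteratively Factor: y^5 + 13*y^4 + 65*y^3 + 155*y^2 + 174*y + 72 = (y + 4)*(y^4 + 9*y^3 + 29*y^2 + 39*y + 18) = (y + 3)*(y + 4)*(y^3 + 6*y^2 + 11*y + 6) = (y + 1)*(y + 3)*(y + 4)*(y^2 + 5*y + 6) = (y + 1)*(y + 3)^2*(y + 4)*(y + 2)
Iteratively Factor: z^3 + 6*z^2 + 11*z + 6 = (z + 2)*(z^2 + 4*z + 3) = (z + 1)*(z + 2)*(z + 3)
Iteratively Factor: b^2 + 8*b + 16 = (b + 4)*(b + 4)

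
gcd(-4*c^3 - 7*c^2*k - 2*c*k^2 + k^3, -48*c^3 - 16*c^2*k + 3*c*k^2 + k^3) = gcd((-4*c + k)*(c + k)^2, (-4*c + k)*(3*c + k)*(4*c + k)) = 4*c - k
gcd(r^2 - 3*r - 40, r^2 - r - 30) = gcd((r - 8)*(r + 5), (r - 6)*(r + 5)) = r + 5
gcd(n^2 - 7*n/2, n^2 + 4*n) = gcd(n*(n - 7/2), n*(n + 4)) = n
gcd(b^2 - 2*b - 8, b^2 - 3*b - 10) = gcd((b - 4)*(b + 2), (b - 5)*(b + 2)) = b + 2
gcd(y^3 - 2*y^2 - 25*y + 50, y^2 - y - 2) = y - 2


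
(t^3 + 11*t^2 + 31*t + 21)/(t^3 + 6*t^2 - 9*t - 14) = (t + 3)/(t - 2)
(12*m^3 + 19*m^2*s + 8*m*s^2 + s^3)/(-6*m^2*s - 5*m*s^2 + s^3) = (12*m^2 + 7*m*s + s^2)/(s*(-6*m + s))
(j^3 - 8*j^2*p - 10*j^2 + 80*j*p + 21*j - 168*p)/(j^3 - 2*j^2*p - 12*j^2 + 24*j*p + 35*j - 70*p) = (-j^2 + 8*j*p + 3*j - 24*p)/(-j^2 + 2*j*p + 5*j - 10*p)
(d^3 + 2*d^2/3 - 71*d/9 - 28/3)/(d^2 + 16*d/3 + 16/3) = (d^2 - 2*d/3 - 7)/(d + 4)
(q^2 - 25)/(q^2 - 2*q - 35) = (q - 5)/(q - 7)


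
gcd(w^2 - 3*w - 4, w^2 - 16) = w - 4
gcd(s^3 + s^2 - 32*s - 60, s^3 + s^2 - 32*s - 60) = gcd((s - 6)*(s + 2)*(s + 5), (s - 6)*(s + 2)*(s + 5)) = s^3 + s^2 - 32*s - 60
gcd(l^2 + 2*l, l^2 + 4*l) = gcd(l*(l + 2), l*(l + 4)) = l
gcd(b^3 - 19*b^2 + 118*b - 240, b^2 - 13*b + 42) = b - 6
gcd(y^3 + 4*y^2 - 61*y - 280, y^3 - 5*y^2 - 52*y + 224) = y^2 - y - 56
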